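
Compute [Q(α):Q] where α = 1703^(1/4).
[Q(α):Q] = 4

α is a root of x^4 - 1703. By Eisenstein's criterion at the prime p = 13 (which divides the constant term 1703 but p^2 = 169 does not, since 1703 is squarefree), x^4 - 1703 is irreducible over Q. Hence [Q(α):Q] = 4.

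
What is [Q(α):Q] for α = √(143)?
[Q(α):Q] = 2

[Q(α):Q] equals the degree of the minimal polynomial of α. Here α^2 = 143 and x^2 - 143 is irreducible (d = 143 is squarefree, ≠ 1, hence not a square), so deg(m_α) = 2. Thus [Q(α):Q] = 2.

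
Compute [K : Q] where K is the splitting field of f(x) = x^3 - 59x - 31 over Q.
[K : Q] = 6

By the rational root test, any rational root of the monic integer polynomial f(x) = x^3 - 59x - 31 must be an integer dividing the constant term -31, i.e. one of ±{1, 31}. Evaluating: f(1) = -89, f(-1) = 27, f(31) = 27931, f(-31) = -27993; none is 0, so f has no rational root and is therefore irreducible over Q (a cubic with no linear factor over a field is irreducible). For an irreducible cubic, the Galois group is A_3 or S_3 according as the discriminant disc(f) = -4a^3 - 27b^2 = -4·(-59)^3 - 27·(-31)^2 = 795569 is or is not a square in Q. Here disc(f) = 795569 is not a perfect square in Q, so the Galois group of f over Q is not contained in A_3 and must be all of S_3. The splitting field has degree |S_3| = 6 over Q, so [K : Q] = 6.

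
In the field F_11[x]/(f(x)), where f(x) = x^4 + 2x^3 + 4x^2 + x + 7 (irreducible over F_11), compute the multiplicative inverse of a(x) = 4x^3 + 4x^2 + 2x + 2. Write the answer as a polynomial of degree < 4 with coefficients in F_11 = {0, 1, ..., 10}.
a(x)^(-1) ≡ 4x^3 + 4x^2 + 2x + 4 (mod f(x))

Since f is irreducible over F_11, F_11[x]/(f) is a field and a(x) ≠ 0 has an inverse. Apply the extended Euclidean algorithm to f(x) and a(x) in F_11[x]: f(x) = (3x + 3)·a(x) + (8x^2 + 1);  a(x) = (6x + 6)·(8x^2 + 1) + (7x + 7);  (8x^2 + 1) = (9x + 2)·(7x + 7) + (9). The last nonzero remainder is the constant 9 = gcd(f, a) in F_11. Back-substituting through the division chain expresses 9 = s(x)·a(x) + t(x)·f(x) with s(x) ≡ 3x^3 + 3x^2 + 7x + 3 (mod f), so (3x^3 + 3x^2 + 7x + 3)·a(x) ≡ 9 (mod f). Multiplying by 9^(-1) ≡ 5 in F_11 gives a(x)^(-1) ≡ 5·(3x^3 + 3x^2 + 7x + 3) ≡ 4x^3 + 4x^2 + 2x + 4 (mod f). Check: (4x^3 + 4x^2 + 2x + 2)·(4x^3 + 4x^2 + 2x + 4) = 5x^6 + 10x^5 + 10x^4 + 7x^3 + 6x^2 + x + 8 ≡ 1 (mod x^4 + 2x^3 + 4x^2 + x + 7).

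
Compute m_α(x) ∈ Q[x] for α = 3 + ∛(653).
m_α(x) = x^3 - 9x^2 + 27x - 680

Set β = α - 3 = ∛(653), so β^3 = 653. Then (α - 3)^3 - 653 = 0, i.e. α is a root of g(x) = (x - 3)^3 - 653 = x^3 - 9x^2 + 27x - 680. Since g(x) = h(x - 3) where h(x) = x^3 - 653, and h is irreducible over Q (because 653 is not a perfect cube, so h has no rational root, and a monic cubic with no rational root is irreducible), g is also irreducible (irreducibility is preserved under the substitution x → x - 3). Hence m_α(x) = x^3 - 9x^2 + 27x - 680.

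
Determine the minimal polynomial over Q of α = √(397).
m_α(x) = x^2 - 397

α satisfies α^2 - 397 = 0, so x^2 - 397 annihilates α. Since d = 397 is squarefree and ≠ 1, it is not a perfect square in Q, so x^2 - 397 has no rational root and is therefore irreducible over Q (a degree-2 polynomial over a field is irreducible iff it has no root). Hence m_α(x) = x^2 - 397.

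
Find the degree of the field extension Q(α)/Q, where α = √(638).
[Q(α):Q] = 2

[Q(α):Q] equals the degree of the minimal polynomial of α. Here α^2 = 638 and x^2 - 638 is irreducible (d = 638 is squarefree, ≠ 1, hence not a square), so deg(m_α) = 2. Thus [Q(α):Q] = 2.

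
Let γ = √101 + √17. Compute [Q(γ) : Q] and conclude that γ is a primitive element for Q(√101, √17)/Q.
[Q(γ) : Q] = 4 (equivalently, Q(γ) = Q(√101, √17))

Obviously Q(γ) ⊆ Q(√101, √17), and [Q(√101, √17):Q] = 4 (since 101, 17 are distinct squarefree integers > 1 with 1717 not a perfect square). To show equality we compute the minimal polynomial of γ. From γ = √101 + √17: γ^2 = 101 + 2√(1717) + 17 = 118 + 2√(1717), so γ^2 - 118 = 2√(1717); squaring, (γ^2 - 118)^2 = 4·1717, i.e. γ^4 - 236γ^2 + 13924 - 6868 = 0, i.e. γ^4 - 236γ^2 + 7056 = 0. So γ is a root of x^4 - 236x^2 + 7056. This polynomial is irreducible over Q: it has no rational root (each ±√101 ± √17 is irrational), and any factorization into two quadratics over Q would force √(1717) ∈ Q (pairing opposite roots) or √101, √17 ∈ Q (other pairings), all impossible. Hence [Q(γ):Q] = 4 = [Q(√101, √17):Q], so Q(γ) = Q(√101, √17).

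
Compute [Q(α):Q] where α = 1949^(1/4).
[Q(α):Q] = 4

α is a root of x^4 - 1949. By Eisenstein's criterion at the prime p = 1949 (which divides the constant term 1949 but p^2 = 3798601 does not, since 1949 is squarefree), x^4 - 1949 is irreducible over Q. Hence [Q(α):Q] = 4.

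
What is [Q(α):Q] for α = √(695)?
[Q(α):Q] = 2

[Q(α):Q] equals the degree of the minimal polynomial of α. Here α^2 = 695 and x^2 - 695 is irreducible (d = 695 is squarefree, ≠ 1, hence not a square), so deg(m_α) = 2. Thus [Q(α):Q] = 2.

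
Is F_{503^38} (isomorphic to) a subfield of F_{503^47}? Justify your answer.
No: F_{503^38} is not a subfield of F_{503^47}

F_{p^m} embeds in F_{p^n} iff m | n. Here 38 ∤ 47 (since 47 = 1·38 + 9 with remainder 9 ≠ 0), so F_{503^38} is not a subfield of F_{503^47}. Equivalently: if it were, the tower law would give 38 = [F_{503^38}:F_503] dividing [F_{503^47}:F_503] = 47, contradiction.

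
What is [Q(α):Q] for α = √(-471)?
[Q(α):Q] = 2

[Q(α):Q] equals the degree of the minimal polynomial of α. Here α^2 = -471 and x^2 + 471 is irreducible (d = -471 is squarefree, ≠ 1, hence not a square), so deg(m_α) = 2. Thus [Q(α):Q] = 2.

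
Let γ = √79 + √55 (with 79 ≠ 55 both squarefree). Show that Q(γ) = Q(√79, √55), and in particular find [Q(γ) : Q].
[Q(γ) : Q] = 4 (equivalently, Q(γ) = Q(√79, √55))

Obviously Q(γ) ⊆ Q(√79, √55), and [Q(√79, √55):Q] = 4 (since 79, 55 are distinct squarefree integers > 1 with 4345 not a perfect square). To show equality we compute the minimal polynomial of γ. From γ = √79 + √55: γ^2 = 79 + 2√(4345) + 55 = 134 + 2√(4345), so γ^2 - 134 = 2√(4345); squaring, (γ^2 - 134)^2 = 4·4345, i.e. γ^4 - 268γ^2 + 17956 - 17380 = 0, i.e. γ^4 - 268γ^2 + 576 = 0. So γ is a root of x^4 - 268x^2 + 576. This polynomial is irreducible over Q: it has no rational root (each ±√79 ± √55 is irrational), and any factorization into two quadratics over Q would force √(4345) ∈ Q (pairing opposite roots) or √79, √55 ∈ Q (other pairings), all impossible. Hence [Q(γ):Q] = 4 = [Q(√79, √55):Q], so Q(γ) = Q(√79, √55).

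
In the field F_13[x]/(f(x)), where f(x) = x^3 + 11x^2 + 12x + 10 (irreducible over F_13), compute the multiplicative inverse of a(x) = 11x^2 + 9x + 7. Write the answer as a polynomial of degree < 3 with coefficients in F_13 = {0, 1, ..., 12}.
a(x)^(-1) ≡ 10x^2 + 3x + 11 (mod f(x))

Since f is irreducible over F_13, F_13[x]/(f) is a field and a(x) ≠ 0 has an inverse. Apply the extended Euclidean algorithm to f(x) and a(x) in F_13[x]: f(x) = (6x + 2)·a(x) + (4x + 9);  a(x) = (6x + 5)·(4x + 9) + (1). The last nonzero remainder is the constant 1 = gcd(f, a) in F_13. Back-substituting through the division chain expresses 1 = s(x)·a(x) + t(x)·f(x) with s(x) ≡ 10x^2 + 3x + 11 (mod f), so a(x)^(-1) ≡ s(x) = 10x^2 + 3x + 11 (mod f). Check: (11x^2 + 9x + 7)·(10x^2 + 3x + 11) = 6x^4 + 6x^3 + 10x^2 + 3x + 12 ≡ 1 (mod x^3 + 11x^2 + 12x + 10).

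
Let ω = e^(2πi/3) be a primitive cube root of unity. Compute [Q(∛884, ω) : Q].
[Q(∛884, ω) : Q] = 6

[Q(∛884):Q] = 3 (min poly x^3 - 884, irreducible since 884 is not a perfect cube). [Q(ω):Q] = 2 (min poly x^2 + x + 1). Since Q(∛884) ⊂ R and ω ∉ R, we have ω ∉ Q(∛884), so x^2 + x + 1 remains irreducible over Q(∛884) and [Q(∛884, ω) : Q(∛884)] = 2. By the tower law, [Q(∛884, ω) : Q] = 3 · 2 = 6. (In fact Q(∛884, ω) is the splitting field of x^3 - 884 over Q.)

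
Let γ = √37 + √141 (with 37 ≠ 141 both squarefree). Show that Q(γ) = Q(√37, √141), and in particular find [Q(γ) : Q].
[Q(γ) : Q] = 4 (equivalently, Q(γ) = Q(√37, √141))

Obviously Q(γ) ⊆ Q(√37, √141), and [Q(√37, √141):Q] = 4 (since 37, 141 are distinct squarefree integers > 1 with 5217 not a perfect square). To show equality we compute the minimal polynomial of γ. From γ = √37 + √141: γ^2 = 37 + 2√(5217) + 141 = 178 + 2√(5217), so γ^2 - 178 = 2√(5217); squaring, (γ^2 - 178)^2 = 4·5217, i.e. γ^4 - 356γ^2 + 31684 - 20868 = 0, i.e. γ^4 - 356γ^2 + 10816 = 0. So γ is a root of x^4 - 356x^2 + 10816. This polynomial is irreducible over Q: it has no rational root (each ±√37 ± √141 is irrational), and any factorization into two quadratics over Q would force √(5217) ∈ Q (pairing opposite roots) or √37, √141 ∈ Q (other pairings), all impossible. Hence [Q(γ):Q] = 4 = [Q(√37, √141):Q], so Q(γ) = Q(√37, √141).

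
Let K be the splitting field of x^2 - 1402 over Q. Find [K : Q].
[K : Q] = 2

f(x) = x^2 - 1402 factors as (x - √1402)(x + √1402). The splitting field is K = Q(√1402). Since 1402 is squarefree and > 1, it is not a perfect square, so x^2 - 1402 is irreducible over Q and [Q(√1402) : Q] = 2. Hence [K : Q] = 2.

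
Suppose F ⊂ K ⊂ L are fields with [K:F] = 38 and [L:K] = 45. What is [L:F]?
[L:F] = 1710

The tower law says that for any tower of field extensions F ⊂ K ⊂ L with finite degrees, [L:F] = [L:K] · [K:F]. Here this gives [L:F] = 45 · 38 = 1710.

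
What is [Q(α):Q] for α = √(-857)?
[Q(α):Q] = 2

[Q(α):Q] equals the degree of the minimal polynomial of α. Here α^2 = -857 and x^2 + 857 is irreducible (d = -857 is squarefree, ≠ 1, hence not a square), so deg(m_α) = 2. Thus [Q(α):Q] = 2.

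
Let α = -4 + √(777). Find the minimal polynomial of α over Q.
m_α(x) = x^2 + 8x - 761

From α + 4 = √(777), squaring gives (α + 4)^2 = 777, i.e. α^2 + 8α + 16 = 777, so α^2 + 8α - 761 = 0. The discriminant of x^2 + 8x - 761 is (8)^2 - 4·(-761) = 64 + 3044 = 3108, and 4·(777) is not a perfect square in Q since 777 is squarefree and ≠ 1. Hence x^2 + 8x - 761 is irreducible over Q and is the minimal polynomial of α.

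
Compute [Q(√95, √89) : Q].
[Q(√95, √89) : Q] = 4

[Q(√95):Q] = 2 (min poly x^2 - 95, irreducible since 95 is squarefree > 1). For the top step, suppose √89 ∈ Q(√95), say √89 = c + d√95 with c, d ∈ Q. Squaring: 89 = c^2 + 95d^2 + 2cd√95. Since √95 ∉ Q this forces 2cd = 0. If d = 0 then √89 = c ∈ Q, contradicting 89 squarefree > 1. If c = 0 then 89 = 95d^2, so 95·89 = (95d)^2 is a perfect square in Q — but 95·89 = 8455 is not a perfect square (since 95 and 89 are distinct squarefree integers). Contradiction. Hence √89 ∉ Q(√95), so x^2 - 89 stays irreducible over Q(√95) and [Q(√95, √89) : Q(√95)] = 2. By the tower law, [Q(√95, √89) : Q] = 2 · 2 = 4.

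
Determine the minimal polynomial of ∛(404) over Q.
m_α(x) = x^3 - 404

α satisfies α^3 = 404, so x^3 - 404 annihilates α. By the rational root test, a rational root p/q (in lowest terms) of x^3 - 404 would satisfy p^3 = 404 q^3, forcing q = 1 and p^3 = 404; but 404 is not a perfect cube, contradiction. A monic cubic over Q with no rational root is irreducible (any nontrivial factorization would include a linear factor). Hence x^3 - 404 is the minimal polynomial of α, and in particular [Q(α):Q] = 3.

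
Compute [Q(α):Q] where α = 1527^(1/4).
[Q(α):Q] = 4

α is a root of x^4 - 1527. By Eisenstein's criterion at the prime p = 3 (which divides the constant term 1527 but p^2 = 9 does not, since 1527 is squarefree), x^4 - 1527 is irreducible over Q. Hence [Q(α):Q] = 4.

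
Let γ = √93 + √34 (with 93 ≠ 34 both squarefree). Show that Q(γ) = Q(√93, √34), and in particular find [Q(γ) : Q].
[Q(γ) : Q] = 4 (equivalently, Q(γ) = Q(√93, √34))

Obviously Q(γ) ⊆ Q(√93, √34), and [Q(√93, √34):Q] = 4 (since 93, 34 are distinct squarefree integers > 1 with 3162 not a perfect square). To show equality we compute the minimal polynomial of γ. From γ = √93 + √34: γ^2 = 93 + 2√(3162) + 34 = 127 + 2√(3162), so γ^2 - 127 = 2√(3162); squaring, (γ^2 - 127)^2 = 4·3162, i.e. γ^4 - 254γ^2 + 16129 - 12648 = 0, i.e. γ^4 - 254γ^2 + 3481 = 0. So γ is a root of x^4 - 254x^2 + 3481. This polynomial is irreducible over Q: it has no rational root (each ±√93 ± √34 is irrational), and any factorization into two quadratics over Q would force √(3162) ∈ Q (pairing opposite roots) or √93, √34 ∈ Q (other pairings), all impossible. Hence [Q(γ):Q] = 4 = [Q(√93, √34):Q], so Q(γ) = Q(√93, √34).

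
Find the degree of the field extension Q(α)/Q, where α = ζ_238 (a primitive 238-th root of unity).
[Q(α):Q] = 96

The minimal polynomial of ζ_238 over Q is the 238-th cyclotomic polynomial Φ_238(x), which is irreducible over Q and has degree φ(238) = 96. Hence [Q(α):Q] = φ(238) = 96.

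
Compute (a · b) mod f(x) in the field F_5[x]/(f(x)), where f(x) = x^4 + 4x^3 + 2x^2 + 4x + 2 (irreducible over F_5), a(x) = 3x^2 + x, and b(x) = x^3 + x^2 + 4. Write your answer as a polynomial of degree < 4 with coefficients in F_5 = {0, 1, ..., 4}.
a · b ≡ 2x^3 + x^2 + 1 (mod f(x))

Multiply in F_5[x]: a(x)·b(x) = (3x^2 + x)·(x^3 + x^2 + 4) = 3x^5 + 4x^4 + x^3 + 2x^2 + 4x. This has degree ≥ 4, so divide by f(x) over F_5: 3x^5 + 4x^4 + x^3 + 2x^2 + 4x = (3x + 2)·(x^4 + 4x^3 + 2x^2 + 4x + 2) + (2x^3 + x^2 + 1). Hence a·b ≡ 2x^3 + x^2 + 1 (mod f). (F_5[x]/(f) is a field with 5^4 = 625 elements since f is irreducible of degree 4.)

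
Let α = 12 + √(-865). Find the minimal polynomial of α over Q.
m_α(x) = x^2 - 24x + 1009

From α - 12 = √(-865), squaring gives (α - 12)^2 = -865, i.e. α^2 - 24α + 144 = -865, so α^2 - 24α + 1009 = 0. The discriminant of x^2 - 24x + 1009 is (-24)^2 - 4·(1009) = 576 - 4036 = -3460, and 4·(-865) is not a perfect square in Q since -865 is squarefree and ≠ 1. Hence x^2 - 24x + 1009 is irreducible over Q and is the minimal polynomial of α.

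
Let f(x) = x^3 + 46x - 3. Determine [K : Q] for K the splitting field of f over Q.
[K : Q] = 6

By the rational root test, any rational root of the monic integer polynomial f(x) = x^3 + 46x - 3 must be an integer dividing the constant term -3, i.e. one of ±{1, 3}. Evaluating: f(1) = 44, f(-1) = -50, f(3) = 162, f(-3) = -168; none is 0, so f has no rational root and is therefore irreducible over Q (a cubic with no linear factor over a field is irreducible). For an irreducible cubic, the Galois group is A_3 or S_3 according as the discriminant disc(f) = -4a^3 - 27b^2 = -4·(46)^3 - 27·(-3)^2 = -389587 is or is not a square in Q. Here disc(f) = -389587 is not a perfect square in Q, so the Galois group of f over Q is not contained in A_3 and must be all of S_3. The splitting field has degree |S_3| = 6 over Q, so [K : Q] = 6.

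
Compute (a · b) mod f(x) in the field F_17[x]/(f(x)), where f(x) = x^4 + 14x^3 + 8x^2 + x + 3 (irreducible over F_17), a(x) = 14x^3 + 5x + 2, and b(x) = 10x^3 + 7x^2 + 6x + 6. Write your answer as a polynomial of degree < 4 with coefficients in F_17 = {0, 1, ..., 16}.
a · b ≡ 7x^3 + 2x^2 + 11x + 8 (mod f(x))

Multiply in F_17[x]: a(x)·b(x) = (14x^3 + 5x + 2)·(10x^3 + 7x^2 + 6x + 6) = 4x^6 + 13x^5 + 15x^4 + 3x^3 + 10x^2 + 8x + 12. This has degree ≥ 4, so divide by f(x) over F_17: 4x^6 + 13x^5 + 15x^4 + 3x^3 + 10x^2 + 8x + 12 = (4x^2 + 8x + 7)·(x^4 + 14x^3 + 8x^2 + x + 3) + (7x^3 + 2x^2 + 11x + 8). Hence a·b ≡ 7x^3 + 2x^2 + 11x + 8 (mod f). (F_17[x]/(f) is a field with 17^4 = 83521 elements since f is irreducible of degree 4.)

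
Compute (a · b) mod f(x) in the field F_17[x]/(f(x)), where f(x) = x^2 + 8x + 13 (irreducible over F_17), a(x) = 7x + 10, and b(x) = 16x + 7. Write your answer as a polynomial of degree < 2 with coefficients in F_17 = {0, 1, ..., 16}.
a · b ≡ 10x + 8 (mod f(x))

Multiply in F_17[x]: a(x)·b(x) = (7x + 10)·(16x + 7) = 10x^2 + 5x + 2. This has degree ≥ 2, so divide by f(x) over F_17: 10x^2 + 5x + 2 = (10)·(x^2 + 8x + 13) + (10x + 8). Hence a·b ≡ 10x + 8 (mod f). (F_17[x]/(f) is a field with 17^2 = 289 elements since f is irreducible of degree 2.)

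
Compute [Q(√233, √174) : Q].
[Q(√233, √174) : Q] = 4

[Q(√233):Q] = 2 (min poly x^2 - 233, irreducible since 233 is squarefree > 1). For the top step, suppose √174 ∈ Q(√233), say √174 = c + d√233 with c, d ∈ Q. Squaring: 174 = c^2 + 233d^2 + 2cd√233. Since √233 ∉ Q this forces 2cd = 0. If d = 0 then √174 = c ∈ Q, contradicting 174 squarefree > 1. If c = 0 then 174 = 233d^2, so 233·174 = (233d)^2 is a perfect square in Q — but 233·174 = 40542 is not a perfect square (since 233 and 174 are distinct squarefree integers). Contradiction. Hence √174 ∉ Q(√233), so x^2 - 174 stays irreducible over Q(√233) and [Q(√233, √174) : Q(√233)] = 2. By the tower law, [Q(√233, √174) : Q] = 2 · 2 = 4.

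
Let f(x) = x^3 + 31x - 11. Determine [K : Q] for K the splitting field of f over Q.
[K : Q] = 6

By the rational root test, any rational root of the monic integer polynomial f(x) = x^3 + 31x - 11 must be an integer dividing the constant term -11, i.e. one of ±{1, 11}. Evaluating: f(1) = 21, f(-1) = -43, f(11) = 1661, f(-11) = -1683; none is 0, so f has no rational root and is therefore irreducible over Q (a cubic with no linear factor over a field is irreducible). For an irreducible cubic, the Galois group is A_3 or S_3 according as the discriminant disc(f) = -4a^3 - 27b^2 = -4·(31)^3 - 27·(-11)^2 = -122431 is or is not a square in Q. Here disc(f) = -122431 is not a perfect square in Q, so the Galois group of f over Q is not contained in A_3 and must be all of S_3. The splitting field has degree |S_3| = 6 over Q, so [K : Q] = 6.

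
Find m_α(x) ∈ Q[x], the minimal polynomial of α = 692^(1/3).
m_α(x) = x^3 - 692

α satisfies α^3 = 692, so x^3 - 692 annihilates α. By the rational root test, a rational root p/q (in lowest terms) of x^3 - 692 would satisfy p^3 = 692 q^3, forcing q = 1 and p^3 = 692; but 692 is not a perfect cube, contradiction. A monic cubic over Q with no rational root is irreducible (any nontrivial factorization would include a linear factor). Hence x^3 - 692 is the minimal polynomial of α, and in particular [Q(α):Q] = 3.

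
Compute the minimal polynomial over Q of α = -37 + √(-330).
m_α(x) = x^2 + 74x + 1699

From α + 37 = √(-330), squaring gives (α + 37)^2 = -330, i.e. α^2 + 74α + 1369 = -330, so α^2 + 74α + 1699 = 0. The discriminant of x^2 + 74x + 1699 is (74)^2 - 4·(1699) = 5476 - 6796 = -1320, and 4·(-330) is not a perfect square in Q since -330 is squarefree and ≠ 1. Hence x^2 + 74x + 1699 is irreducible over Q and is the minimal polynomial of α.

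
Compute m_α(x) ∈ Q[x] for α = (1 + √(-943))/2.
m_α(x) = x^2 - x + 236

From 2α - 1 = √(-943), squaring gives (2α - 1)^2 = -943, i.e. 4α^2 - 4α + 1 = -943, so α^2 - α + (1 + 943)/4 = 0. Since -943 ≡ 1 (mod 4), (1 + 943)/4 = 236 ∈ Z. The polynomial x^2 - x + 236 has discriminant 1 - 4·(236) = -943, which is not a perfect square in Q (d = -943 is squarefree and ≠ 1), so x^2 - x + 236 is irreducible over Q. It is the minimal polynomial of α.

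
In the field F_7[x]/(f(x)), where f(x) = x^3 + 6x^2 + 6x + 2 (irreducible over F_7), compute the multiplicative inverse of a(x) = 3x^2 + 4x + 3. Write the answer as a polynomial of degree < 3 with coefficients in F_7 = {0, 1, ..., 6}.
a(x)^(-1) ≡ x^2 + 5 (mod f(x))

Since f is irreducible over F_7, F_7[x]/(f) is a field and a(x) ≠ 0 has an inverse. Apply the extended Euclidean algorithm to f(x) and a(x) in F_7[x]: f(x) = (5x)·a(x) + (5x + 2);  a(x) = (2x)·(5x + 2) + (3). The last nonzero remainder is the constant 3 = gcd(f, a) in F_7. Back-substituting through the division chain expresses 3 = s(x)·a(x) + t(x)·f(x) with s(x) ≡ 3x^2 + 1 (mod f), so (3x^2 + 1)·a(x) ≡ 3 (mod f). Multiplying by 3^(-1) ≡ 5 in F_7 gives a(x)^(-1) ≡ 5·(3x^2 + 1) ≡ x^2 + 5 (mod f). Check: (3x^2 + 4x + 3)·(x^2 + 5) = 3x^4 + 4x^3 + 4x^2 + 6x + 1 ≡ 1 (mod x^3 + 6x^2 + 6x + 2).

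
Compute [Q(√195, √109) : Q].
[Q(√195, √109) : Q] = 4

[Q(√195):Q] = 2 (min poly x^2 - 195, irreducible since 195 is squarefree > 1). For the top step, suppose √109 ∈ Q(√195), say √109 = c + d√195 with c, d ∈ Q. Squaring: 109 = c^2 + 195d^2 + 2cd√195. Since √195 ∉ Q this forces 2cd = 0. If d = 0 then √109 = c ∈ Q, contradicting 109 squarefree > 1. If c = 0 then 109 = 195d^2, so 195·109 = (195d)^2 is a perfect square in Q — but 195·109 = 21255 is not a perfect square (since 195 and 109 are distinct squarefree integers). Contradiction. Hence √109 ∉ Q(√195), so x^2 - 109 stays irreducible over Q(√195) and [Q(√195, √109) : Q(√195)] = 2. By the tower law, [Q(√195, √109) : Q] = 2 · 2 = 4.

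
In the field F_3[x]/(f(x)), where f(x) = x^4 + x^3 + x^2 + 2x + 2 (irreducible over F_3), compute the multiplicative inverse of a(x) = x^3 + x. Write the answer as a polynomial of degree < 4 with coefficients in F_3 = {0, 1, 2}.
a(x)^(-1) ≡ 2x^3 + x^2 (mod f(x))

Since f is irreducible over F_3, F_3[x]/(f) is a field and a(x) ≠ 0 has an inverse. Apply the extended Euclidean algorithm to f(x) and a(x) in F_3[x]: f(x) = (x + 1)·a(x) + (x + 2);  a(x) = (x^2 + x + 2)·(x + 2) + (2). The last nonzero remainder is the constant 2 = gcd(f, a) in F_3. Back-substituting through the division chain expresses 2 = s(x)·a(x) + t(x)·f(x) with s(x) ≡ x^3 + 2x^2 (mod f), so (x^3 + 2x^2)·a(x) ≡ 2 (mod f). Multiplying by 2^(-1) ≡ 2 in F_3 gives a(x)^(-1) ≡ 2·(x^3 + 2x^2) ≡ 2x^3 + x^2 (mod f). Check: (x^3 + x)·(2x^3 + x^2) = 2x^6 + x^5 + 2x^4 + x^3 ≡ 1 (mod x^4 + x^3 + x^2 + 2x + 2).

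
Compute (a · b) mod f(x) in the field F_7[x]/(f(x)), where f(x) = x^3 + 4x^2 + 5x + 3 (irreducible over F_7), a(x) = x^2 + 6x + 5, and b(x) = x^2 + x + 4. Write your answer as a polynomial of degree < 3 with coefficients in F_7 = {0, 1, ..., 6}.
a · b ≡ 5x^2 + 4x + 4 (mod f(x))

Multiply in F_7[x]: a(x)·b(x) = (x^2 + 6x + 5)·(x^2 + x + 4) = x^4 + x^2 + x + 6. This has degree ≥ 3, so divide by f(x) over F_7: x^4 + x^2 + x + 6 = (x + 3)·(x^3 + 4x^2 + 5x + 3) + (5x^2 + 4x + 4). Hence a·b ≡ 5x^2 + 4x + 4 (mod f). (F_7[x]/(f) is a field with 7^3 = 343 elements since f is irreducible of degree 3.)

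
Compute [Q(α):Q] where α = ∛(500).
[Q(α):Q] = 3

The minimal polynomial of α is x^3 - 500, irreducible over Q since 500 is not a perfect cube (so x^3 - 500 has no rational root). Hence [Q(α):Q] = deg(m_α) = 3.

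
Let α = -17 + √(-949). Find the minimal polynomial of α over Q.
m_α(x) = x^2 + 34x + 1238

From α + 17 = √(-949), squaring gives (α + 17)^2 = -949, i.e. α^2 + 34α + 289 = -949, so α^2 + 34α + 1238 = 0. The discriminant of x^2 + 34x + 1238 is (34)^2 - 4·(1238) = 1156 - 4952 = -3796, and 4·(-949) is not a perfect square in Q since -949 is squarefree and ≠ 1. Hence x^2 + 34x + 1238 is irreducible over Q and is the minimal polynomial of α.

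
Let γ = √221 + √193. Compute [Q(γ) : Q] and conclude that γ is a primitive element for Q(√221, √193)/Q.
[Q(γ) : Q] = 4 (equivalently, Q(γ) = Q(√221, √193))

Obviously Q(γ) ⊆ Q(√221, √193), and [Q(√221, √193):Q] = 4 (since 221, 193 are distinct squarefree integers > 1 with 42653 not a perfect square). To show equality we compute the minimal polynomial of γ. From γ = √221 + √193: γ^2 = 221 + 2√(42653) + 193 = 414 + 2√(42653), so γ^2 - 414 = 2√(42653); squaring, (γ^2 - 414)^2 = 4·42653, i.e. γ^4 - 828γ^2 + 171396 - 170612 = 0, i.e. γ^4 - 828γ^2 + 784 = 0. So γ is a root of x^4 - 828x^2 + 784. This polynomial is irreducible over Q: it has no rational root (each ±√221 ± √193 is irrational), and any factorization into two quadratics over Q would force √(42653) ∈ Q (pairing opposite roots) or √221, √193 ∈ Q (other pairings), all impossible. Hence [Q(γ):Q] = 4 = [Q(√221, √193):Q], so Q(γ) = Q(√221, √193).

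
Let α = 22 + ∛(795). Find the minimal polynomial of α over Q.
m_α(x) = x^3 - 66x^2 + 1452x - 11443

Set β = α - 22 = ∛(795), so β^3 = 795. Then (α - 22)^3 - 795 = 0, i.e. α is a root of g(x) = (x - 22)^3 - 795 = x^3 - 66x^2 + 1452x - 11443. Since g(x) = h(x - 22) where h(x) = x^3 - 795, and h is irreducible over Q (because 795 is not a perfect cube, so h has no rational root, and a monic cubic with no rational root is irreducible), g is also irreducible (irreducibility is preserved under the substitution x → x - 22). Hence m_α(x) = x^3 - 66x^2 + 1452x - 11443.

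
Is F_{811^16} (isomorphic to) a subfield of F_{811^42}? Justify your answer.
No: F_{811^16} is not a subfield of F_{811^42}

F_{p^m} embeds in F_{p^n} iff m | n. Here 16 ∤ 42 (since 42 = 2·16 + 10 with remainder 10 ≠ 0), so F_{811^16} is not a subfield of F_{811^42}. Equivalently: if it were, the tower law would give 16 = [F_{811^16}:F_811] dividing [F_{811^42}:F_811] = 42, contradiction.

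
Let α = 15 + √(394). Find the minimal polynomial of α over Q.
m_α(x) = x^2 - 30x - 169

From α - 15 = √(394), squaring gives (α - 15)^2 = 394, i.e. α^2 - 30α + 225 = 394, so α^2 - 30α - 169 = 0. The discriminant of x^2 - 30x - 169 is (-30)^2 - 4·(-169) = 900 + 676 = 1576, and 4·(394) is not a perfect square in Q since 394 is squarefree and ≠ 1. Hence x^2 - 30x - 169 is irreducible over Q and is the minimal polynomial of α.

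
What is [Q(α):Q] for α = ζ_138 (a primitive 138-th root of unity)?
[Q(α):Q] = 44

The minimal polynomial of ζ_138 over Q is the 138-th cyclotomic polynomial Φ_138(x), which is irreducible over Q and has degree φ(138) = 44. Hence [Q(α):Q] = φ(138) = 44.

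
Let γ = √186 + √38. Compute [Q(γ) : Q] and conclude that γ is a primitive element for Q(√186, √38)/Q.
[Q(γ) : Q] = 4 (equivalently, Q(γ) = Q(√186, √38))

Obviously Q(γ) ⊆ Q(√186, √38), and [Q(√186, √38):Q] = 4 (since 186, 38 are distinct squarefree integers > 1 with 7068 not a perfect square). To show equality we compute the minimal polynomial of γ. From γ = √186 + √38: γ^2 = 186 + 2√(7068) + 38 = 224 + 2√(7068), so γ^2 - 224 = 2√(7068); squaring, (γ^2 - 224)^2 = 4·7068, i.e. γ^4 - 448γ^2 + 50176 - 28272 = 0, i.e. γ^4 - 448γ^2 + 21904 = 0. So γ is a root of x^4 - 448x^2 + 21904. This polynomial is irreducible over Q: it has no rational root (each ±√186 ± √38 is irrational), and any factorization into two quadratics over Q would force √(7068) ∈ Q (pairing opposite roots) or √186, √38 ∈ Q (other pairings), all impossible. Hence [Q(γ):Q] = 4 = [Q(√186, √38):Q], so Q(γ) = Q(√186, √38).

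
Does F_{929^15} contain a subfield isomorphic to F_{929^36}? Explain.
No: F_{929^36} is not a subfield of F_{929^15}

F_{p^m} embeds in F_{p^n} iff m | n. Here 36 ∤ 15 (since 15 = 0·36 + 15 with remainder 15 ≠ 0), so F_{929^36} is not a subfield of F_{929^15}. Equivalently: if it were, the tower law would give 36 = [F_{929^36}:F_929] dividing [F_{929^15}:F_929] = 15, contradiction.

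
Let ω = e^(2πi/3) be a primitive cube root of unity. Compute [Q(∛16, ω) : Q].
[Q(∛16, ω) : Q] = 6

[Q(∛16):Q] = 3 (min poly x^3 - 16, irreducible since 16 is not a perfect cube). [Q(ω):Q] = 2 (min poly x^2 + x + 1). Since Q(∛16) ⊂ R and ω ∉ R, we have ω ∉ Q(∛16), so x^2 + x + 1 remains irreducible over Q(∛16) and [Q(∛16, ω) : Q(∛16)] = 2. By the tower law, [Q(∛16, ω) : Q] = 3 · 2 = 6. (In fact Q(∛16, ω) is the splitting field of x^3 - 16 over Q.)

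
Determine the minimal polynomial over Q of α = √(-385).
m_α(x) = x^2 + 385

α satisfies α^2 + 385 = 0, so x^2 + 385 annihilates α. Since d = -385 is squarefree and ≠ 1, it is not a perfect square in Q, so x^2 + 385 has no rational root and is therefore irreducible over Q (a degree-2 polynomial over a field is irreducible iff it has no root). Hence m_α(x) = x^2 + 385.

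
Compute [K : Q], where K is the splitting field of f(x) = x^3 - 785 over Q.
[K : Q] = 6

The roots of x^3 - 785 are ∛785, ω∛785, ω^2∛785 where ω = e^(2πi/3) is a primitive cube root of unity, so K = Q(∛785, ω). Now [Q(∛785):Q] = 3 (since 785 is not a perfect cube, x^3 - 785 is irreducible) and [Q(ω):Q] = 2. Both 2 and 3 divide [K:Q], and [K:Q] ≤ 3·2 = 6, so [K:Q] = 6. (Equivalently: Q(∛785) ⊂ R but ω ∉ R, so [K : Q(∛785)] = 2.)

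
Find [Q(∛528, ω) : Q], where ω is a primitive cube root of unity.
[Q(∛528, ω) : Q] = 6

[Q(∛528):Q] = 3 (min poly x^3 - 528, irreducible since 528 is not a perfect cube). [Q(ω):Q] = 2 (min poly x^2 + x + 1). Since Q(∛528) ⊂ R and ω ∉ R, we have ω ∉ Q(∛528), so x^2 + x + 1 remains irreducible over Q(∛528) and [Q(∛528, ω) : Q(∛528)] = 2. By the tower law, [Q(∛528, ω) : Q] = 3 · 2 = 6. (In fact Q(∛528, ω) is the splitting field of x^3 - 528 over Q.)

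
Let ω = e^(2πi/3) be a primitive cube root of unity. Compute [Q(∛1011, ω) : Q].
[Q(∛1011, ω) : Q] = 6

[Q(∛1011):Q] = 3 (min poly x^3 - 1011, irreducible since 1011 is not a perfect cube). [Q(ω):Q] = 2 (min poly x^2 + x + 1). Since Q(∛1011) ⊂ R and ω ∉ R, we have ω ∉ Q(∛1011), so x^2 + x + 1 remains irreducible over Q(∛1011) and [Q(∛1011, ω) : Q(∛1011)] = 2. By the tower law, [Q(∛1011, ω) : Q] = 3 · 2 = 6. (In fact Q(∛1011, ω) is the splitting field of x^3 - 1011 over Q.)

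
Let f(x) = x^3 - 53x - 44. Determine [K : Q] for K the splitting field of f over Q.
[K : Q] = 6

By the rational root test, any rational root of the monic integer polynomial f(x) = x^3 - 53x - 44 must be an integer dividing the constant term -44, i.e. one of ±{1, 2, 4, 11, 22, 44}. Evaluating: f(1) = -96, f(-1) = 8, f(2) = -142, f(-2) = 54, f(4) = -192, f(-4) = 104, f(11) = 704, f(-11) = -792, f(22) = 9438, f(-22) = -9526, f(44) = 82808, f(-44) = -82896; none is 0, so f has no rational root and is therefore irreducible over Q (a cubic with no linear factor over a field is irreducible). For an irreducible cubic, the Galois group is A_3 or S_3 according as the discriminant disc(f) = -4a^3 - 27b^2 = -4·(-53)^3 - 27·(-44)^2 = 543236 is or is not a square in Q. Here disc(f) = 543236 is not a perfect square in Q, so the Galois group of f over Q is not contained in A_3 and must be all of S_3. The splitting field has degree |S_3| = 6 over Q, so [K : Q] = 6.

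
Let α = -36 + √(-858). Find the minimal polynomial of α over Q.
m_α(x) = x^2 + 72x + 2154

From α + 36 = √(-858), squaring gives (α + 36)^2 = -858, i.e. α^2 + 72α + 1296 = -858, so α^2 + 72α + 2154 = 0. The discriminant of x^2 + 72x + 2154 is (72)^2 - 4·(2154) = 5184 - 8616 = -3432, and 4·(-858) is not a perfect square in Q since -858 is squarefree and ≠ 1. Hence x^2 + 72x + 2154 is irreducible over Q and is the minimal polynomial of α.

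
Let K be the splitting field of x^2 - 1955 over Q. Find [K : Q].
[K : Q] = 2

f(x) = x^2 - 1955 factors as (x - √1955)(x + √1955). The splitting field is K = Q(√1955). Since 1955 is squarefree and > 1, it is not a perfect square, so x^2 - 1955 is irreducible over Q and [Q(√1955) : Q] = 2. Hence [K : Q] = 2.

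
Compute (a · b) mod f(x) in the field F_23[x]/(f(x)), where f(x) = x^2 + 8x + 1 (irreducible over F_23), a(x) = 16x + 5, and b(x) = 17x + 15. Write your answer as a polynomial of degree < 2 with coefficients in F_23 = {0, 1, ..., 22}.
a · b ≡ 12x + 10 (mod f(x))

Multiply in F_23[x]: a(x)·b(x) = (16x + 5)·(17x + 15) = 19x^2 + 3x + 6. This has degree ≥ 2, so divide by f(x) over F_23: 19x^2 + 3x + 6 = (19)·(x^2 + 8x + 1) + (12x + 10). Hence a·b ≡ 12x + 10 (mod f). (F_23[x]/(f) is a field with 23^2 = 529 elements since f is irreducible of degree 2.)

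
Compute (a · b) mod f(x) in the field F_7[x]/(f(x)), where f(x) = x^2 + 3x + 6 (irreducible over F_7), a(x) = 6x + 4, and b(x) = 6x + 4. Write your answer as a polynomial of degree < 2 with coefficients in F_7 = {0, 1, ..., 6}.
a · b ≡ 3x + 3 (mod f(x))

Multiply in F_7[x]: a(x)·b(x) = (6x + 4)·(6x + 4) = x^2 + 6x + 2. This has degree ≥ 2, so divide by f(x) over F_7: x^2 + 6x + 2 = (1)·(x^2 + 3x + 6) + (3x + 3). Hence a·b ≡ 3x + 3 (mod f). (F_7[x]/(f) is a field with 7^2 = 49 elements since f is irreducible of degree 2.)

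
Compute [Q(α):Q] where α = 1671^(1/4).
[Q(α):Q] = 4

α is a root of x^4 - 1671. By Eisenstein's criterion at the prime p = 3 (which divides the constant term 1671 but p^2 = 9 does not, since 1671 is squarefree), x^4 - 1671 is irreducible over Q. Hence [Q(α):Q] = 4.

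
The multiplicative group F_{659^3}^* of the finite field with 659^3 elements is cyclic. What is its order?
|F_{659^3}^*| = 286191178

F_{659^3} has 659^3 = 286191179 elements; its multiplicative group consists of all nonzero elements, so |F_{659^3}^*| = 286191179 - 1 = 286191178. (It is cyclic since any finite subgroup of the multiplicative group of a field is cyclic.)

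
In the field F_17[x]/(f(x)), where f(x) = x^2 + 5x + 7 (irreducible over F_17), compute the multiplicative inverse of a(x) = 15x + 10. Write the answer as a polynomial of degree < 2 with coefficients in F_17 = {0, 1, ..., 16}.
a(x)^(-1) ≡ 10x + 15 (mod f(x))

Since f is irreducible over F_17, F_17[x]/(f) is a field and a(x) ≠ 0 has an inverse. Apply the extended Euclidean algorithm to f(x) and a(x) in F_17[x]: f(x) = (8x + 12)·a(x) + (6). The last nonzero remainder is the constant 6 = gcd(f, a) in F_17. Back-substituting through the division chain expresses 6 = s(x)·a(x) + t(x)·f(x) with s(x) ≡ 9x + 5 (mod f), so (9x + 5)·a(x) ≡ 6 (mod f). Multiplying by 6^(-1) ≡ 3 in F_17 gives a(x)^(-1) ≡ 3·(9x + 5) ≡ 10x + 15 (mod f). Check: (15x + 10)·(10x + 15) = 14x^2 + 2x + 14 ≡ 1 (mod x^2 + 5x + 7).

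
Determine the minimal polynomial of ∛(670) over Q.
m_α(x) = x^3 - 670

α satisfies α^3 = 670, so x^3 - 670 annihilates α. By the rational root test, a rational root p/q (in lowest terms) of x^3 - 670 would satisfy p^3 = 670 q^3, forcing q = 1 and p^3 = 670; but 670 is not a perfect cube, contradiction. A monic cubic over Q with no rational root is irreducible (any nontrivial factorization would include a linear factor). Hence x^3 - 670 is the minimal polynomial of α, and in particular [Q(α):Q] = 3.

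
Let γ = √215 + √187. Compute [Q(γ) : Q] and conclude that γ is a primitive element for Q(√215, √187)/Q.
[Q(γ) : Q] = 4 (equivalently, Q(γ) = Q(√215, √187))

Obviously Q(γ) ⊆ Q(√215, √187), and [Q(√215, √187):Q] = 4 (since 215, 187 are distinct squarefree integers > 1 with 40205 not a perfect square). To show equality we compute the minimal polynomial of γ. From γ = √215 + √187: γ^2 = 215 + 2√(40205) + 187 = 402 + 2√(40205), so γ^2 - 402 = 2√(40205); squaring, (γ^2 - 402)^2 = 4·40205, i.e. γ^4 - 804γ^2 + 161604 - 160820 = 0, i.e. γ^4 - 804γ^2 + 784 = 0. So γ is a root of x^4 - 804x^2 + 784. This polynomial is irreducible over Q: it has no rational root (each ±√215 ± √187 is irrational), and any factorization into two quadratics over Q would force √(40205) ∈ Q (pairing opposite roots) or √215, √187 ∈ Q (other pairings), all impossible. Hence [Q(γ):Q] = 4 = [Q(√215, √187):Q], so Q(γ) = Q(√215, √187).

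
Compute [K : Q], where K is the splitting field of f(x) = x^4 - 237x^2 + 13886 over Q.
[K : Q] = 4

Solving the quadratic in x^2: x^2 = (237 ± √(237^2 - 4·13886))/2 = (237 ± √625)/2 = (237 ± 25)/2, giving x^2 = 106 or x^2 = 131. So f(x) = (x^2 - 106)(x^2 - 131) and the roots of f are ±√106, ±√131. Hence the splitting field is K = Q(√106, √131). Since 106 and 131 are distinct squarefree integers > 1, their product 13886 is not a perfect square, so √131 ∉ Q(√106). By the tower law [K:Q] = [Q(√106,√131):Q(√106)] · [Q(√106):Q] = 2 · 2 = 4.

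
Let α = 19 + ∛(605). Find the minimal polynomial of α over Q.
m_α(x) = x^3 - 57x^2 + 1083x - 7464

Set β = α - 19 = ∛(605), so β^3 = 605. Then (α - 19)^3 - 605 = 0, i.e. α is a root of g(x) = (x - 19)^3 - 605 = x^3 - 57x^2 + 1083x - 7464. Since g(x) = h(x - 19) where h(x) = x^3 - 605, and h is irreducible over Q (because 605 is not a perfect cube, so h has no rational root, and a monic cubic with no rational root is irreducible), g is also irreducible (irreducibility is preserved under the substitution x → x - 19). Hence m_α(x) = x^3 - 57x^2 + 1083x - 7464.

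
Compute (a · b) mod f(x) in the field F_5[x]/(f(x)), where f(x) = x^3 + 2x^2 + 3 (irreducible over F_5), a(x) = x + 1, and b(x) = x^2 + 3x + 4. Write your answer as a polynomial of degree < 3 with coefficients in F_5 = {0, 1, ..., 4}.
a · b ≡ 2x^2 + 2x + 1 (mod f(x))

Multiply in F_5[x]: a(x)·b(x) = (x + 1)·(x^2 + 3x + 4) = x^3 + 4x^2 + 2x + 4. This has degree ≥ 3, so divide by f(x) over F_5: x^3 + 4x^2 + 2x + 4 = (1)·(x^3 + 2x^2 + 3) + (2x^2 + 2x + 1). Hence a·b ≡ 2x^2 + 2x + 1 (mod f). (F_5[x]/(f) is a field with 5^3 = 125 elements since f is irreducible of degree 3.)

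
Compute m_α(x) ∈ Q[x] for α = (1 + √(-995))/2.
m_α(x) = x^2 - x + 249

From 2α - 1 = √(-995), squaring gives (2α - 1)^2 = -995, i.e. 4α^2 - 4α + 1 = -995, so α^2 - α + (1 + 995)/4 = 0. Since -995 ≡ 1 (mod 4), (1 + 995)/4 = 249 ∈ Z. The polynomial x^2 - x + 249 has discriminant 1 - 4·(249) = -995, which is not a perfect square in Q (d = -995 is squarefree and ≠ 1), so x^2 - x + 249 is irreducible over Q. It is the minimal polynomial of α.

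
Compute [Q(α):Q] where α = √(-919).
[Q(α):Q] = 2

[Q(α):Q] equals the degree of the minimal polynomial of α. Here α^2 = -919 and x^2 + 919 is irreducible (d = -919 is squarefree, ≠ 1, hence not a square), so deg(m_α) = 2. Thus [Q(α):Q] = 2.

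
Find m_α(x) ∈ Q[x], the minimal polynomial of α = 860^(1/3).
m_α(x) = x^3 - 860

α satisfies α^3 = 860, so x^3 - 860 annihilates α. By the rational root test, a rational root p/q (in lowest terms) of x^3 - 860 would satisfy p^3 = 860 q^3, forcing q = 1 and p^3 = 860; but 860 is not a perfect cube, contradiction. A monic cubic over Q with no rational root is irreducible (any nontrivial factorization would include a linear factor). Hence x^3 - 860 is the minimal polynomial of α, and in particular [Q(α):Q] = 3.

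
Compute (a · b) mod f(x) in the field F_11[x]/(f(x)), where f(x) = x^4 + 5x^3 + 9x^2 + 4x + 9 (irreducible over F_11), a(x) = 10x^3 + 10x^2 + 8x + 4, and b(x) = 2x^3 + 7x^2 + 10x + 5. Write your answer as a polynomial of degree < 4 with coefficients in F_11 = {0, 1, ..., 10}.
a · b ≡ 10x^3 + 9x^2 + x (mod f(x))

Multiply in F_11[x]: a(x)·b(x) = (10x^3 + 10x^2 + 8x + 4)·(2x^3 + 7x^2 + 10x + 5) = 9x^6 + 2x^5 + 10x^4 + 5x^3 + 4x^2 + 3x + 9. This has degree ≥ 4, so divide by f(x) over F_11: 9x^6 + 2x^5 + 10x^4 + 5x^3 + 4x^2 + 3x + 9 = (9x^2 + x + 1)·(x^4 + 5x^3 + 9x^2 + 4x + 9) + (10x^3 + 9x^2 + x). Hence a·b ≡ 10x^3 + 9x^2 + x (mod f). (F_11[x]/(f) is a field with 11^4 = 14641 elements since f is irreducible of degree 4.)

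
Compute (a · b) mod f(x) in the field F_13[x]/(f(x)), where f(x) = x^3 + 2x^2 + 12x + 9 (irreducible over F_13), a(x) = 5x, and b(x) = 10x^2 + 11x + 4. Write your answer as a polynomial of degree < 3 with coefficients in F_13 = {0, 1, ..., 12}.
a · b ≡ 7x^2 + 5x + 5 (mod f(x))

Multiply in F_13[x]: a(x)·b(x) = (5x)·(10x^2 + 11x + 4) = 11x^3 + 3x^2 + 7x. This has degree ≥ 3, so divide by f(x) over F_13: 11x^3 + 3x^2 + 7x = (11)·(x^3 + 2x^2 + 12x + 9) + (7x^2 + 5x + 5). Hence a·b ≡ 7x^2 + 5x + 5 (mod f). (F_13[x]/(f) is a field with 13^3 = 2197 elements since f is irreducible of degree 3.)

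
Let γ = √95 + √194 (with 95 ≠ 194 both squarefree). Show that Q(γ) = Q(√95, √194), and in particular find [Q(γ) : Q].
[Q(γ) : Q] = 4 (equivalently, Q(γ) = Q(√95, √194))

Obviously Q(γ) ⊆ Q(√95, √194), and [Q(√95, √194):Q] = 4 (since 95, 194 are distinct squarefree integers > 1 with 18430 not a perfect square). To show equality we compute the minimal polynomial of γ. From γ = √95 + √194: γ^2 = 95 + 2√(18430) + 194 = 289 + 2√(18430), so γ^2 - 289 = 2√(18430); squaring, (γ^2 - 289)^2 = 4·18430, i.e. γ^4 - 578γ^2 + 83521 - 73720 = 0, i.e. γ^4 - 578γ^2 + 9801 = 0. So γ is a root of x^4 - 578x^2 + 9801. This polynomial is irreducible over Q: it has no rational root (each ±√95 ± √194 is irrational), and any factorization into two quadratics over Q would force √(18430) ∈ Q (pairing opposite roots) or √95, √194 ∈ Q (other pairings), all impossible. Hence [Q(γ):Q] = 4 = [Q(√95, √194):Q], so Q(γ) = Q(√95, √194).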